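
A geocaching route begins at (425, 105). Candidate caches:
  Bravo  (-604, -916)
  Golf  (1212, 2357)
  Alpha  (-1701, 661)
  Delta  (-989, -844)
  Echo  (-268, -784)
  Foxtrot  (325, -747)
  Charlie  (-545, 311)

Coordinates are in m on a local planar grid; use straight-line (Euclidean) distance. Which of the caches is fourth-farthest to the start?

Bravo

Distances from the start ((425, 105)):
Golf: 2385.6 m
Alpha: 2197.5 m
Delta: 1702.9 m
Bravo: 1449.6 m
Echo: 1127.2 m
Charlie: 991.6 m
Foxtrot: 857.8 m
The fourth-farthest is Bravo at 1449.6 m.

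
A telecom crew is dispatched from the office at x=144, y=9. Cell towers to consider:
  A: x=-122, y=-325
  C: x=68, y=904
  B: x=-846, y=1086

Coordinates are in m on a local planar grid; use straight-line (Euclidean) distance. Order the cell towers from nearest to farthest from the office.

A, C, B

Computing each straight-line distance from x=144, y=9:
A x=-122, y=-325: 427.0 m
C x=68, y=904: 898.2 m
B x=-846, y=1086: 1462.9 m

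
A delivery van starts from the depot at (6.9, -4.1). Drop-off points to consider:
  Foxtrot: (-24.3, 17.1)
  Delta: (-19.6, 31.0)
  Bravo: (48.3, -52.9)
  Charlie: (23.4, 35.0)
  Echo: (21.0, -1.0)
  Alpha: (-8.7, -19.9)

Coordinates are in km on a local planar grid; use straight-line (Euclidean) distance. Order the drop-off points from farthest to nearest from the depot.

Computing each straight-line distance from (6.9, -4.1):
Bravo (48.3, -52.9): 64.0 km
Delta (-19.6, 31.0): 44.0 km
Charlie (23.4, 35.0): 42.4 km
Foxtrot (-24.3, 17.1): 37.7 km
Alpha (-8.7, -19.9): 22.2 km
Echo (21.0, -1.0): 14.4 km

Bravo, Delta, Charlie, Foxtrot, Alpha, Echo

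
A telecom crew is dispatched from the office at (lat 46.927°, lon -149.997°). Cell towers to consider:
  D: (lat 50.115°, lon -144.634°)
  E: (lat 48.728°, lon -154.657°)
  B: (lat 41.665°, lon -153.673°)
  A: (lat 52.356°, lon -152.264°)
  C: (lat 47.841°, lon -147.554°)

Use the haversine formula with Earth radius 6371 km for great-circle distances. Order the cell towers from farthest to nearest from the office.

B, A, D, E, C

Distance from the office at (lat 46.927°, lon -149.997°) to each:
B (lat 41.665°, lon -153.673°): 654.0 km
A (lat 52.356°, lon -152.264°): 625.3 km
D (lat 50.115°, lon -144.634°): 530.5 km
E (lat 48.728°, lon -154.657°): 401.3 km
C (lat 47.841°, lon -147.554°): 210.1 km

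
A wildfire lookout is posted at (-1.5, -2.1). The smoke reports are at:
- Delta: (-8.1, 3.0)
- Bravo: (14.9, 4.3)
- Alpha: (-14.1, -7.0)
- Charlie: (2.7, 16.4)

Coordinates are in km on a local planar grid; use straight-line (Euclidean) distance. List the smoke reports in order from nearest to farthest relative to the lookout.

Delta, Alpha, Bravo, Charlie

Computing each straight-line distance from (-1.5, -2.1):
Delta (-8.1, 3.0): 8.3 km
Alpha (-14.1, -7.0): 13.5 km
Bravo (14.9, 4.3): 17.6 km
Charlie (2.7, 16.4): 19.0 km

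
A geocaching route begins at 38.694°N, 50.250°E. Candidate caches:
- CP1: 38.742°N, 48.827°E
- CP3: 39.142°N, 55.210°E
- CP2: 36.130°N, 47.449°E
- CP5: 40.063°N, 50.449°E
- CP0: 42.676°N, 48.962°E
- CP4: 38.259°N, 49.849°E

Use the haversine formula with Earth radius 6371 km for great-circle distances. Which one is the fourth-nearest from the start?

CP2

Distance to each, sorted:
CP4: 59.7 km
CP1: 123.6 km
CP5: 153.2 km
CP2: 377.4 km
CP3: 431.9 km
CP0: 455.9 km
The fourth-nearest is CP2 at 377.4 km.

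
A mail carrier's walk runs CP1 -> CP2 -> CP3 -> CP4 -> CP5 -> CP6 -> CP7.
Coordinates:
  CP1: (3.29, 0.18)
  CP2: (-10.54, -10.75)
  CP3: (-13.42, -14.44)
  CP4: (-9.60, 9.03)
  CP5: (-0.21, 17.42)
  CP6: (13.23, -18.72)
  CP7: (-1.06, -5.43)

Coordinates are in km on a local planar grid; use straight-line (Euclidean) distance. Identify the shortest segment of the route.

Leg distances:
CP1→CP2: 17.6 km
CP2→CP3: 4.7 km
CP3→CP4: 23.8 km
CP4→CP5: 12.6 km
CP5→CP6: 38.6 km
CP6→CP7: 19.5 km
The shortest leg is CP2–CP3 at 4.7 km.

CP2–CP3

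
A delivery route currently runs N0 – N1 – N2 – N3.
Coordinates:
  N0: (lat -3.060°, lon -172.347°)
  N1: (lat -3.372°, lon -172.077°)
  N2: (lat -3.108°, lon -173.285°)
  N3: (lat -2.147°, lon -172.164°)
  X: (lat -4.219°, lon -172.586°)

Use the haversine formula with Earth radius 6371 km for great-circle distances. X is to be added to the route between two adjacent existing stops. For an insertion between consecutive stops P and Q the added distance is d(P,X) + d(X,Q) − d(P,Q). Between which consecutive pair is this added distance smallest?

between N1 and N2

Added distance for inserting X between each consecutive pair:
N0–N1: 195.5 km
N1–N2: 118.4 km
N2–N3: 216.9 km
Smallest added distance is 118.4 km, inserting between N1 and N2.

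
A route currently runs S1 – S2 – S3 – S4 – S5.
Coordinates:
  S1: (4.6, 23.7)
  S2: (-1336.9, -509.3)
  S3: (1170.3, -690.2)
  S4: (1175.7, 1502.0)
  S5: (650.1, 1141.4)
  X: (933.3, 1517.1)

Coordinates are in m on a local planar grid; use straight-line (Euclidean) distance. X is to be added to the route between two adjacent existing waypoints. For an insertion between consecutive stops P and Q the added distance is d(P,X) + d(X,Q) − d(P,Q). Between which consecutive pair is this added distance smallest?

Added distance for inserting X between each consecutive pair:
S1–S2: 3358.2 m
S2–S3: 2749.3 m
S3–S4: 270.7 m
S4–S5: 75.9 m
Smallest added distance is 75.9 m, inserting between S4 and S5.

between S4 and S5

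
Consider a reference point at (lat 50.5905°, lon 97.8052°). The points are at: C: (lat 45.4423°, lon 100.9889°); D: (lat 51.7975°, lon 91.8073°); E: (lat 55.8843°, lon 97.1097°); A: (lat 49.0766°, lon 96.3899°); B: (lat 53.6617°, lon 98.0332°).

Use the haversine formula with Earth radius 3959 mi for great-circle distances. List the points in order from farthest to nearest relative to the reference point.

C, E, D, B, A

Distances from the reference point:
C (lat 45.4423°, lon 100.9889°): 384.9 mi
E (lat 55.8843°, lon 97.1097°): 366.9 mi
D (lat 51.7975°, lon 91.8073°): 272.7 mi
B (lat 53.6617°, lon 98.0332°): 212.4 mi
A (lat 49.0766°, lon 96.3899°): 122.1 mi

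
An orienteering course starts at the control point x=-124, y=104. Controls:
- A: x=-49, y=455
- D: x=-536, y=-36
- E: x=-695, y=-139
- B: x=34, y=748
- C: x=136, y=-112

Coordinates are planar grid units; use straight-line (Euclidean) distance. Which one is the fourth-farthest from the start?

A

Distances from the start (x=-124, y=104):
B: 663.1
E: 620.6
D: 435.1
A: 358.9
C: 338.0
The fourth-farthest is A at 358.9.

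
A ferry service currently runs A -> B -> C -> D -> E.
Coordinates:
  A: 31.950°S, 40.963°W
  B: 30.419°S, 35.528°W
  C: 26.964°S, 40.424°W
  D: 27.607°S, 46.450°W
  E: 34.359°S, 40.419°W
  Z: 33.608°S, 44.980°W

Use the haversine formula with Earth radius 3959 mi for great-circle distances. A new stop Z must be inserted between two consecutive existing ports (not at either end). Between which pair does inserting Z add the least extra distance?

Added distance for inserting Z between each consecutive pair:
A–B: 517.5 mi
B–C: 748.3 mi
C–D: 584.4 mi
D–E: 102.8 mi
Smallest added distance is 102.8 mi, inserting between D and E.

between D and E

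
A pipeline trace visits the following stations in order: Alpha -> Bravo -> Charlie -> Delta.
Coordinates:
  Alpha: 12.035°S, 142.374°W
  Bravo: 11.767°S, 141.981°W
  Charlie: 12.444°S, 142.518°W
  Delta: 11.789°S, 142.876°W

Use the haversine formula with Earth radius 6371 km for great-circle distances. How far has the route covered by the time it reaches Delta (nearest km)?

230 km

Leg distances:
Alpha→Bravo: 52.1 km  (cumulative 52.1 km)
Bravo→Charlie: 95.3 km  (cumulative 147.4 km)
Charlie→Delta: 82.6 km  (cumulative 230.0 km)
Cumulative distance at Delta ≈ 230 km.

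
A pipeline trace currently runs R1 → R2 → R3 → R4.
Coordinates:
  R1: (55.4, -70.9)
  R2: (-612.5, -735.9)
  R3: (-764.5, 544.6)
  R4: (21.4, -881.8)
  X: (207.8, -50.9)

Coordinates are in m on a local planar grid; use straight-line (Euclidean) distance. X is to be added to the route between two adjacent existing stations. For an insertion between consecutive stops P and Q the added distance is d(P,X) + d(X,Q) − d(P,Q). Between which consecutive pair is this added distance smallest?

between R1 and R2

Added distance for inserting X between each consecutive pair:
R1–R2: 279.9 m
R2–R3: 919.4 m
R3–R4: 363.1 m
Smallest added distance is 279.9 m, inserting between R1 and R2.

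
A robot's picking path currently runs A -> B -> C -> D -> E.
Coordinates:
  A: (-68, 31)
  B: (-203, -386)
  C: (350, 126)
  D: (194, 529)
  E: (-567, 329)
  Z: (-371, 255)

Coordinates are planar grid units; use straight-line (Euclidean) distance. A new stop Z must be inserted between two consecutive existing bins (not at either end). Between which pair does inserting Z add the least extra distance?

between D and E

Added distance for inserting Z between each consecutive pair:
A–B: 601.2
B–C: 641.5
C–D: 928.2
D–E: 50.6
Smallest added distance is 50.6, inserting between D and E.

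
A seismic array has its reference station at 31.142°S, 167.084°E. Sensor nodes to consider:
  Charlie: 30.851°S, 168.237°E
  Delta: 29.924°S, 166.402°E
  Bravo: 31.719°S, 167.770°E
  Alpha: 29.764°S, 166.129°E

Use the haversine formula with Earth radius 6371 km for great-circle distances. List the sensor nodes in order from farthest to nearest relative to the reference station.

Alpha, Delta, Charlie, Bravo

Computing each great-circle distance from 31.142°S, 167.084°E:
Alpha 29.764°S, 166.129°E: 178.5 km
Delta 29.924°S, 166.402°E: 150.4 km
Charlie 30.851°S, 168.237°E: 114.6 km
Bravo 31.719°S, 167.770°E: 91.4 km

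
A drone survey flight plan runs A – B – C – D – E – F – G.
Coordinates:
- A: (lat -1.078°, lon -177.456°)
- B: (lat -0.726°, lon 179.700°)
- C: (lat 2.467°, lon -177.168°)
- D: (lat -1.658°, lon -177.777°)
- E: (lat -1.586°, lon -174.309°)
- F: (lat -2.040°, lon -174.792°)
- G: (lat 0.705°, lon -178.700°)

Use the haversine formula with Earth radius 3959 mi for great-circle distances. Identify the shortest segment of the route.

Leg distances:
A→B: 198.0 mi
B→C: 309.0 mi
C→D: 288.1 mi
D→E: 239.6 mi
E→F: 45.8 mi
F→G: 330.0 mi
The shortest leg is E–F at 45.8 mi.

E–F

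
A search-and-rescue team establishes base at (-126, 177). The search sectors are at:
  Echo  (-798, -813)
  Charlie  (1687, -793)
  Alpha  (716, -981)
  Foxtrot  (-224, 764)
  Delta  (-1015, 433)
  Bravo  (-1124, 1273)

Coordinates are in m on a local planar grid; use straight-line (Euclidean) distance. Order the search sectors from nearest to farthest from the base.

Distance from the base at (-126, 177) to each:
Foxtrot (-224, 764): 595.1 m
Delta (-1015, 433): 925.1 m
Echo (-798, -813): 1196.5 m
Alpha (716, -981): 1431.8 m
Bravo (-1124, 1273): 1482.3 m
Charlie (1687, -793): 2056.2 m

Foxtrot, Delta, Echo, Alpha, Bravo, Charlie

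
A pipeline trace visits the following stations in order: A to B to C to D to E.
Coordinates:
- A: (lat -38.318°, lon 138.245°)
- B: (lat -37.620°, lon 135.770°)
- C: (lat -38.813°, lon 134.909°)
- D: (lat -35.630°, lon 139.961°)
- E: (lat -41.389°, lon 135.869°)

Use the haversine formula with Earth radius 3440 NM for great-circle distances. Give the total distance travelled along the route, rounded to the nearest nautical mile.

910 NM

Leg distances:
A→B: 124.4 NM  (cumulative 124.4 NM)
B→C: 82.3 NM  (cumulative 206.8 NM)
C→D: 307.9 NM  (cumulative 514.7 NM)
D→E: 395.5 NM  (cumulative 910.2 NM)
Total route length ≈ 910 NM.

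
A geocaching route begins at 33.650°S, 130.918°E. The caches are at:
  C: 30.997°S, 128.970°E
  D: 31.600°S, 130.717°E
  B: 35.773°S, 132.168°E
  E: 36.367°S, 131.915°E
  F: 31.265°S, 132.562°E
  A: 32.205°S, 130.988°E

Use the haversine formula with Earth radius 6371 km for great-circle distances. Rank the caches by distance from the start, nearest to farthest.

Distance from the start at 33.650°S, 130.918°E to each:
A 32.205°S, 130.988°E: 160.8 km
D 31.600°S, 130.717°E: 228.7 km
B 35.773°S, 132.168°E: 262.3 km
F 31.265°S, 132.562°E: 306.8 km
E 36.367°S, 131.915°E: 315.5 km
C 30.997°S, 128.970°E: 347.2 km

A, D, B, F, E, C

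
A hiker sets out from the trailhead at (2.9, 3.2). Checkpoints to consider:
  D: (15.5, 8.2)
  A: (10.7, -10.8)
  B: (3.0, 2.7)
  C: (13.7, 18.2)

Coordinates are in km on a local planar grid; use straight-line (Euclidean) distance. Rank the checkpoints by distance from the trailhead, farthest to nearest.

Distances from the trailhead:
C (13.7, 18.2): 18.5 km
A (10.7, -10.8): 16.0 km
D (15.5, 8.2): 13.6 km
B (3.0, 2.7): 0.5 km

C, A, D, B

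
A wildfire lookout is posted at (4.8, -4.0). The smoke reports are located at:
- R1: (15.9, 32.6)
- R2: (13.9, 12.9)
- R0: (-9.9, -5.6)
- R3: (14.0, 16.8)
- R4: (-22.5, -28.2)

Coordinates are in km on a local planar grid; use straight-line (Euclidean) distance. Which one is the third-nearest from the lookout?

Distance to each, sorted:
R0: 14.8 km
R2: 19.2 km
R3: 22.7 km
R4: 36.5 km
R1: 38.2 km
The third-nearest is R3 at 22.7 km.

R3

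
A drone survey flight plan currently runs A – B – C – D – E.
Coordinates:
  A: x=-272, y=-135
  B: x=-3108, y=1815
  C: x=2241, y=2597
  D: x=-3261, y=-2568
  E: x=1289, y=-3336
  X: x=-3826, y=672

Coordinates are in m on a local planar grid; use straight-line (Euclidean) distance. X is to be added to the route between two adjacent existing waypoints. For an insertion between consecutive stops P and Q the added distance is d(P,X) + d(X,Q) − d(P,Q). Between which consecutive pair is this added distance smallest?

Added distance for inserting X between each consecutive pair:
A–B: 1552.6 m
B–C: 2309.0 m
C–D: 2107.5 m
D–E: 5172.8 m
Smallest added distance is 1552.6 m, inserting between A and B.

between A and B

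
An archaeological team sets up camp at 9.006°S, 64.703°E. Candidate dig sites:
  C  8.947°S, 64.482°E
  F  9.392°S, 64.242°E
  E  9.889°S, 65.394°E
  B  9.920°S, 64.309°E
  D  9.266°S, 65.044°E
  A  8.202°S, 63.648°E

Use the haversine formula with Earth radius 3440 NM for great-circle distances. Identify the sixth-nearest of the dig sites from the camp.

A

Distances from the camp (9.006°S, 64.703°E):
C: 13.6 NM
D: 25.5 NM
F: 35.8 NM
B: 59.6 NM
E: 67.0 NM
A: 79.1 NM
The sixth-nearest is A at 79.1 NM.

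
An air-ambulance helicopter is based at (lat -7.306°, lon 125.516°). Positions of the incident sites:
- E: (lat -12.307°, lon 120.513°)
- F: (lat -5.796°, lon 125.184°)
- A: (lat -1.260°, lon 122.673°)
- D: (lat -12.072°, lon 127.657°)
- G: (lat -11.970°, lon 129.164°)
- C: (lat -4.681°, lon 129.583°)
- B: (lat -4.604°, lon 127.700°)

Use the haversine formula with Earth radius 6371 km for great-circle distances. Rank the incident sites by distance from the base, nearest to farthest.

F, B, C, D, G, A, E

Distances from the base:
F (lat -5.796°, lon 125.184°): 171.9 km
B (lat -4.604°, lon 127.700°): 385.5 km
C (lat -4.681°, lon 129.583°): 536.1 km
D (lat -12.072°, lon 127.657°): 579.6 km
G (lat -11.970°, lon 129.164°): 654.8 km
A (lat -1.260°, lon 122.673°): 742.5 km
E (lat -12.307°, lon 120.513°): 780.7 km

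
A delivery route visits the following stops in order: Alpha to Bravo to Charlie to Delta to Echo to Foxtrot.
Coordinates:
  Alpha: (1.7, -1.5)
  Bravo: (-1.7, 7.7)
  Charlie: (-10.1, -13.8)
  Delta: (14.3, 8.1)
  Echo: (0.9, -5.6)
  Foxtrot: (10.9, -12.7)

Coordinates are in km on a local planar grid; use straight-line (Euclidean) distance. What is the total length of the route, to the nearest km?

Leg distances:
Alpha→Bravo: 9.8 km  (cumulative 9.8 km)
Bravo→Charlie: 23.1 km  (cumulative 32.9 km)
Charlie→Delta: 32.8 km  (cumulative 65.7 km)
Delta→Echo: 19.2 km  (cumulative 84.8 km)
Echo→Foxtrot: 12.3 km  (cumulative 97.1 km)
Total route length ≈ 97 km.

97 km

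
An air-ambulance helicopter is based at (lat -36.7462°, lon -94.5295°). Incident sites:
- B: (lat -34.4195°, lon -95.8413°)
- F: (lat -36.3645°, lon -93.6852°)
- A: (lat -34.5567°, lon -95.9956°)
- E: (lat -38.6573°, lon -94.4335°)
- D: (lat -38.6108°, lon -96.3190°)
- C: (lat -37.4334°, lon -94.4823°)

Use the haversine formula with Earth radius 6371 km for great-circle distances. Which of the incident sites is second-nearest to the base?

F

Distance to each, sorted:
C: 76.5 km
F: 86.5 km
E: 212.7 km
D: 260.4 km
A: 277.2 km
B: 284.6 km
The second-nearest is F at 86.5 km.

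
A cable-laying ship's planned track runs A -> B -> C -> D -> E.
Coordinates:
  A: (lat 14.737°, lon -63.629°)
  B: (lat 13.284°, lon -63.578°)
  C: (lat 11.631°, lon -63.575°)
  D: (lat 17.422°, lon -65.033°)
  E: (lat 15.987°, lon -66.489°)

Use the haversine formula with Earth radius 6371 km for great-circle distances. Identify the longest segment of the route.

C–D

Leg distances:
A→B: 161.7 km
B→C: 183.8 km
C→D: 662.8 km
D→E: 222.5 km
The longest leg is C–D at 662.8 km.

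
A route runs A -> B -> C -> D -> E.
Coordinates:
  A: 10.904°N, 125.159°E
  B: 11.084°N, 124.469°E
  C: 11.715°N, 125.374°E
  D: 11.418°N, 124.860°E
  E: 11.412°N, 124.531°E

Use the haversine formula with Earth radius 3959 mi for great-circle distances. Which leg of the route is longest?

B–C

Leg distances:
A→B: 48.4 mi
B→C: 75.2 mi
C→D: 40.4 mi
D→E: 22.3 mi
The longest leg is B–C at 75.2 mi.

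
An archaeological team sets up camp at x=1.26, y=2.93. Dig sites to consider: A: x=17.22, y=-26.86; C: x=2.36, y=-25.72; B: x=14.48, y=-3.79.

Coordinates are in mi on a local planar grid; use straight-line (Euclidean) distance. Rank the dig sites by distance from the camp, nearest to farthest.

Distances from the camp:
B x=14.48, y=-3.79: 14.8 mi
C x=2.36, y=-25.72: 28.7 mi
A x=17.22, y=-26.86: 33.8 mi

B, C, A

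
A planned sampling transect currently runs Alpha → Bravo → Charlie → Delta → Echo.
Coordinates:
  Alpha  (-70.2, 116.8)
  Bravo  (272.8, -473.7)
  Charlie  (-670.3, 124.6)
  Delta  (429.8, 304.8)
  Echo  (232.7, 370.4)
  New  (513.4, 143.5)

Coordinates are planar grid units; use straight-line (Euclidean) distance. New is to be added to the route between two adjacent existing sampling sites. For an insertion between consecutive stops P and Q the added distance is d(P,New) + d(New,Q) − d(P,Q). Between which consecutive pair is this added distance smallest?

Added distance for inserting New between each consecutive pair:
Alpha–Bravo: 563.8
Bravo–Charlie: 729.4
Charlie–Delta: 250.8
Delta–Echo: 334.9
Smallest added distance is 250.8, inserting between Charlie and Delta.

between Charlie and Delta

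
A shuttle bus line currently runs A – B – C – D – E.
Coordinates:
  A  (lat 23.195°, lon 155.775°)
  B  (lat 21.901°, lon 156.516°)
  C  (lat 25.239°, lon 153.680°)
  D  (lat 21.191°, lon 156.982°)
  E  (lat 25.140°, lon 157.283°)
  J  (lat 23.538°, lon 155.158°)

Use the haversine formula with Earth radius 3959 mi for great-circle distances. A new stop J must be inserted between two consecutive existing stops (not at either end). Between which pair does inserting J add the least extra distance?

between B and C

Added distance for inserting J between each consecutive pair:
A–B: 87.0 mi
B–C: 0.0 mi
C–D: 0.1 mi
D–E: 99.8 mi
Smallest added distance is 0.0 mi, inserting between B and C.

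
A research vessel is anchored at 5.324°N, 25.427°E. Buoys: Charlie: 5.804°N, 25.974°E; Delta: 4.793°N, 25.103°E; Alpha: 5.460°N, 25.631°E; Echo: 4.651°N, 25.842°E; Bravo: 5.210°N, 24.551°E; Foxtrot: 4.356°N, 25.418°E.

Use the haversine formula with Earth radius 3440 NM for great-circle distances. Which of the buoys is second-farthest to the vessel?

Bravo

Distance to each, sorted:
Foxtrot: 58.1 NM
Bravo: 52.8 NM
Echo: 47.4 NM
Charlie: 43.6 NM
Delta: 37.3 NM
Alpha: 14.7 NM
The second-farthest is Bravo at 52.8 NM.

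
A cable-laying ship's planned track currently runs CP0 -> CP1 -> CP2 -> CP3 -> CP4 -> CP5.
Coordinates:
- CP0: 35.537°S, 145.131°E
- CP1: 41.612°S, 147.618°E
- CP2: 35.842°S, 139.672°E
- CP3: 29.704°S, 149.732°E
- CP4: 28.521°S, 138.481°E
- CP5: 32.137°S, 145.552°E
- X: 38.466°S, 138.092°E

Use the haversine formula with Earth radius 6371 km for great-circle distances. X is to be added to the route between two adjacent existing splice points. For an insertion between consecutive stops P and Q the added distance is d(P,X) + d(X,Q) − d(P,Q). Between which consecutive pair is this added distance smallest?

Added distance for inserting X between each consecutive pair:
CP0–CP1: 877.9 km
CP1–CP2: 265.3 km
CP2–CP3: 608.9 km
CP3–CP4: 1452.3 km
CP4–CP5: 1293.7 km
Smallest added distance is 265.3 km, inserting between CP1 and CP2.

between CP1 and CP2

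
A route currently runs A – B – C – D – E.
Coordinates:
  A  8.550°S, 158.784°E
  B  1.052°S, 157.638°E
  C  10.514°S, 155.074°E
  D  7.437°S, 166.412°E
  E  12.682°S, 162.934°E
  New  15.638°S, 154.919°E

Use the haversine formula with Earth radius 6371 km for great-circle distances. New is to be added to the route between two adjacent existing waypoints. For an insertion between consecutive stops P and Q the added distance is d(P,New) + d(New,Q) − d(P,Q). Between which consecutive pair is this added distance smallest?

between C and D

Added distance for inserting New between each consecutive pair:
A–B: 1698.8 km
B–C: 1129.5 km
C–D: 826.7 km
D–E: 1775.9 km
Smallest added distance is 826.7 km, inserting between C and D.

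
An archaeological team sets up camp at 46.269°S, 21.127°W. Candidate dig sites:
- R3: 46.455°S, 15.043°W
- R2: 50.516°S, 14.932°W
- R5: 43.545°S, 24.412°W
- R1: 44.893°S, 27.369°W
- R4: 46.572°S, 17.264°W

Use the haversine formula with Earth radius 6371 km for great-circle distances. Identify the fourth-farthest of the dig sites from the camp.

Distance to each, sorted:
R2: 657.0 km
R1: 509.1 km
R3: 467.2 km
R5: 398.3 km
R4: 298.0 km
The fourth-farthest is R5 at 398.3 km.

R5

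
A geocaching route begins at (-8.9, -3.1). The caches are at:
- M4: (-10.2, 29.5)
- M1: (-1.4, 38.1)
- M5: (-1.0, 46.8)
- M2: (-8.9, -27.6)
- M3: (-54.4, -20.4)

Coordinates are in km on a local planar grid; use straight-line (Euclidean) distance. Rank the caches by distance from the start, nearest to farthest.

M2, M4, M1, M3, M5

Distance from the start at (-8.9, -3.1) to each:
M2 (-8.9, -27.6): 24.5 km
M4 (-10.2, 29.5): 32.6 km
M1 (-1.4, 38.1): 41.9 km
M3 (-54.4, -20.4): 48.7 km
M5 (-1.0, 46.8): 50.5 km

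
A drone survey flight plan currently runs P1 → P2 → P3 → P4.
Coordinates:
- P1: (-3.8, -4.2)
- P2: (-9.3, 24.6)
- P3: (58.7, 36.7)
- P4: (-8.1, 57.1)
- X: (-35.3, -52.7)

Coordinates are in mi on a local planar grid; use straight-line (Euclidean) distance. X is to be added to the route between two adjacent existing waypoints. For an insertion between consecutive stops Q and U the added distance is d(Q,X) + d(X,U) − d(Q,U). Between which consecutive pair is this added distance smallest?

Added distance for inserting X between each consecutive pair:
P1–P2: 110.1 mi
P2–P3: 142.2 mi
P3–P4: 173.0 mi
Smallest added distance is 110.1 mi, inserting between P1 and P2.

between P1 and P2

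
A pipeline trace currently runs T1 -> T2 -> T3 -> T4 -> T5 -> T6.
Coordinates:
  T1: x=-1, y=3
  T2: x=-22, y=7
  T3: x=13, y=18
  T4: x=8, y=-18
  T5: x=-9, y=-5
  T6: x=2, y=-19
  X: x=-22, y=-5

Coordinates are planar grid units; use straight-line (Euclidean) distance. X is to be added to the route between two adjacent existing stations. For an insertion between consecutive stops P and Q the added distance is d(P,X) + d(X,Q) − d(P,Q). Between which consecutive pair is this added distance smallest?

Added distance for inserting X between each consecutive pair:
T1–T2: 13.1
T2–T3: 17.2
T3–T4: 38.2
T4–T5: 24.3
T5–T6: 23.0
Smallest added distance is 13.1, inserting between T1 and T2.

between T1 and T2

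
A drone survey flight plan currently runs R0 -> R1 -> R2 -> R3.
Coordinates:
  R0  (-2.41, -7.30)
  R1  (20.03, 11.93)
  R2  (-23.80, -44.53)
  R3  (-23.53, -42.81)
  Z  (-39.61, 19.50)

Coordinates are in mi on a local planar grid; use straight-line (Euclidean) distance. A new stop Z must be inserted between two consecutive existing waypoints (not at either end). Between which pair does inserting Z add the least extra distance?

between R1 and R2

Added distance for inserting Z between each consecutive pair:
R0–R1: 76.4 mi
R1–R2: 54.6 mi
R2–R3: 128.6 mi
Smallest added distance is 54.6 mi, inserting between R1 and R2.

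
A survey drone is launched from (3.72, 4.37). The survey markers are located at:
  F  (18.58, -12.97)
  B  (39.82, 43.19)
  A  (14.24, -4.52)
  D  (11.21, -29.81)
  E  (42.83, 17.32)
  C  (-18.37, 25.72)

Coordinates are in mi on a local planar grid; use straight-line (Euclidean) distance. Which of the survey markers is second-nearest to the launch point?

Distances from the launch point ((3.72, 4.37)):
A: 13.8 mi
F: 22.8 mi
C: 30.7 mi
D: 35.0 mi
E: 41.2 mi
B: 53.0 mi
The second-nearest is F at 22.8 mi.

F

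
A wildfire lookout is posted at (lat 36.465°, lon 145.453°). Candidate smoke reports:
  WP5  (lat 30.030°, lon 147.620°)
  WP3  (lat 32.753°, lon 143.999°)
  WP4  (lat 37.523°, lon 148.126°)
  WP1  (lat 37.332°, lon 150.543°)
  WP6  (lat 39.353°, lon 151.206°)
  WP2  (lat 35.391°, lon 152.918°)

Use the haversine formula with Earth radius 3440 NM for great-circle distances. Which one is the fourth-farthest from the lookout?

WP1

Distance to each, sorted:
WP5: 401.3 NM
WP2: 368.5 NM
WP6: 322.9 NM
WP1: 249.8 NM
WP3: 234.2 NM
WP4: 143.0 NM
The fourth-farthest is WP1 at 249.8 NM.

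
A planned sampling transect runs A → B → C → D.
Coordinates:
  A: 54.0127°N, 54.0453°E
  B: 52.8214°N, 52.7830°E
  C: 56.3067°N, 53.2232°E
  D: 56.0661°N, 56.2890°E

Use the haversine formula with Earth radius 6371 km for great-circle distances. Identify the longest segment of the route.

B–C

Leg distances:
A→B: 156.7 km
B→C: 388.6 km
C→D: 191.6 km
The longest leg is B–C at 388.6 km.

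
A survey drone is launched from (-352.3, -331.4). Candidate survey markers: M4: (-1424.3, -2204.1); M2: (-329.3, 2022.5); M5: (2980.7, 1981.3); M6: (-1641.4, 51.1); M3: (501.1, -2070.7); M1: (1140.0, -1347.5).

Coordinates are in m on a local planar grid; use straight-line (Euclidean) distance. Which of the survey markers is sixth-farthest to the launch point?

Distance to each, sorted:
M5: 4056.8 m
M2: 2354.0 m
M4: 2157.8 m
M3: 1937.4 m
M1: 1805.4 m
M6: 1344.7 m
The sixth-farthest is M6 at 1344.7 m.

M6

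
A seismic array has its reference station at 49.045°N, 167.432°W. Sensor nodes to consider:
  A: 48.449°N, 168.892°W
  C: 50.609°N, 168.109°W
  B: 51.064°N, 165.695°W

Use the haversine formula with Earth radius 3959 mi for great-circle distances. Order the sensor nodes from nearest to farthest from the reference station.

Distance from the reference station at 49.045°N, 167.432°W to each:
A 48.449°N, 168.892°W: 78.2 mi
C 50.609°N, 168.109°W: 112.2 mi
B 51.064°N, 165.695°W: 159.4 mi

A, C, B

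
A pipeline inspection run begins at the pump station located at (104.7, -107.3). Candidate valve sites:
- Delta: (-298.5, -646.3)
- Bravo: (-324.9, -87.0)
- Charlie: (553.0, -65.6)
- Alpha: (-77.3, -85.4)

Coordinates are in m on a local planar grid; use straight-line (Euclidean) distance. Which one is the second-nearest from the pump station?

Bravo

Distances from the pump station ((104.7, -107.3)):
Alpha: 183.3 m
Bravo: 430.1 m
Charlie: 450.2 m
Delta: 673.1 m
The second-nearest is Bravo at 430.1 m.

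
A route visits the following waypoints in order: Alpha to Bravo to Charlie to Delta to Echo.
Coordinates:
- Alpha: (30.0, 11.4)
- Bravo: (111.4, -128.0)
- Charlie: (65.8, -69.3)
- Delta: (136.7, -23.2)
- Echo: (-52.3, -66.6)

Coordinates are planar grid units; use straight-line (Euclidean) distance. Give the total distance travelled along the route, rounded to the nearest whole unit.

514

Leg distances:
Alpha→Bravo: 161.4  (cumulative 161.4)
Bravo→Charlie: 74.3  (cumulative 235.8)
Charlie→Delta: 84.6  (cumulative 320.3)
Delta→Echo: 193.9  (cumulative 514.2)
Total route length ≈ 514.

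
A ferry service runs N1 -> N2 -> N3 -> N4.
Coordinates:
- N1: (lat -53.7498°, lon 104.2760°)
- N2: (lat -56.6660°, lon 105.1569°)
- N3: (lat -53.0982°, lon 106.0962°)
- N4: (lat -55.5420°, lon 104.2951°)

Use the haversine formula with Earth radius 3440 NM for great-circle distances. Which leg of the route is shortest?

N3–N4

Leg distances:
N1→N2: 177.7 NM
N2→N3: 216.6 NM
N3→N4: 159.7 NM
The shortest leg is N3–N4 at 159.7 NM.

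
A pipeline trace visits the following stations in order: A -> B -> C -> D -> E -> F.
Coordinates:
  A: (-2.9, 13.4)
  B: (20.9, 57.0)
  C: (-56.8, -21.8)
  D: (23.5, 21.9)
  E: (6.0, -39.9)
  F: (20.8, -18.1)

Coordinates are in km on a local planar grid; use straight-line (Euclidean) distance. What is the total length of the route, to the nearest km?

342 km

Leg distances:
A→B: 49.7 km  (cumulative 49.7 km)
B→C: 110.7 km  (cumulative 160.3 km)
C→D: 91.4 km  (cumulative 251.8 km)
D→E: 64.2 km  (cumulative 316.0 km)
E→F: 26.3 km  (cumulative 342.3 km)
Total route length ≈ 342 km.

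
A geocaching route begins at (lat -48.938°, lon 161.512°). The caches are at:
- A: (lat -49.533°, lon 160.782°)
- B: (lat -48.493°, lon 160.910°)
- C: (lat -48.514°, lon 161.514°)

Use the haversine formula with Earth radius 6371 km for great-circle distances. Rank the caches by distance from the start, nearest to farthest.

C, B, A

Distances from the start:
C (lat -48.514°, lon 161.514°): 47.1 km
B (lat -48.493°, lon 160.910°): 66.3 km
A (lat -49.533°, lon 160.782°): 84.8 km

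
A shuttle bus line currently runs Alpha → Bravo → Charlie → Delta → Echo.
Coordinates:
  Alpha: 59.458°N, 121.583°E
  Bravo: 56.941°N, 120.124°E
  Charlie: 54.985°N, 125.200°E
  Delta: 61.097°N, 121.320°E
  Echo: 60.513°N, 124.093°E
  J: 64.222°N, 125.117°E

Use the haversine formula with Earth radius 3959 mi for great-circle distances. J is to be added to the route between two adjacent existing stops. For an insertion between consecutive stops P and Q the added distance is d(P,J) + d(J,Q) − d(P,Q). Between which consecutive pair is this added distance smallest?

between Delta and Echo

Added distance for inserting J between each consecutive pair:
Alpha–Bravo: 697.3 mi
Bravo–Charlie: 930.5 mi
Charlie–Delta: 440.1 mi
Delta–Echo: 403.8 mi
Smallest added distance is 403.8 mi, inserting between Delta and Echo.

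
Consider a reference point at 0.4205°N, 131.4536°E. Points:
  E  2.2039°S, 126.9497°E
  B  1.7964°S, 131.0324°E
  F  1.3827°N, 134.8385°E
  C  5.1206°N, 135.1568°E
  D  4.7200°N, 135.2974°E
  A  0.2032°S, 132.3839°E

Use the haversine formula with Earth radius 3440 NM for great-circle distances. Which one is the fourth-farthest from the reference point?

F

Distance to each, sorted:
C: 359.1 NM
D: 346.1 NM
E: 312.9 NM
F: 211.3 NM
B: 135.5 NM
A: 67.2 NM
The fourth-farthest is F at 211.3 NM.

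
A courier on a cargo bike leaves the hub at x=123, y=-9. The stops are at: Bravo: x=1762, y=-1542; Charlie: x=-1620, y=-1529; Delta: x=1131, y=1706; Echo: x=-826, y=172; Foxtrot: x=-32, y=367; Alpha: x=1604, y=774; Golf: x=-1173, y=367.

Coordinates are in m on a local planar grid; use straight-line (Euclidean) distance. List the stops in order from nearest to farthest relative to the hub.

Foxtrot, Echo, Golf, Alpha, Delta, Bravo, Charlie

Distance from the hub at x=123, y=-9 to each:
Foxtrot x=-32, y=367: 406.7 m
Echo x=-826, y=172: 966.1 m
Golf x=-1173, y=367: 1349.4 m
Alpha x=1604, y=774: 1675.2 m
Delta x=1131, y=1706: 1989.3 m
Bravo x=1762, y=-1542: 2244.2 m
Charlie x=-1620, y=-1529: 2312.7 m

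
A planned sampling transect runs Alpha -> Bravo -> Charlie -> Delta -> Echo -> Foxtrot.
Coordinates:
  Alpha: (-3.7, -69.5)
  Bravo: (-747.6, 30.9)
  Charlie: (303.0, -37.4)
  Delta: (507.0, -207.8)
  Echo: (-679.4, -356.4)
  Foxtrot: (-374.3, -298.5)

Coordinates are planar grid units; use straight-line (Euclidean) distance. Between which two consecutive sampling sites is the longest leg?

Leg distances:
Alpha→Bravo: 750.6
Bravo→Charlie: 1052.8
Charlie→Delta: 265.8
Delta→Echo: 1195.7
Echo→Foxtrot: 310.5
The longest leg is Delta–Echo at 1195.7.

Delta–Echo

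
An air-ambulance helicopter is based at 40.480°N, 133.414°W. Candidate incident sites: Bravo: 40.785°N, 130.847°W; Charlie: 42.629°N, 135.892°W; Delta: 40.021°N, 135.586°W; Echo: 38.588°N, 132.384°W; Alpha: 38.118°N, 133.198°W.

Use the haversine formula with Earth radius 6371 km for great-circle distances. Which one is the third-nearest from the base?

Distances from the base (40.480°N, 133.414°W):
Delta: 191.3 km
Bravo: 219.2 km
Echo: 228.2 km
Alpha: 263.3 km
Charlie: 315.6 km
The third-nearest is Echo at 228.2 km.

Echo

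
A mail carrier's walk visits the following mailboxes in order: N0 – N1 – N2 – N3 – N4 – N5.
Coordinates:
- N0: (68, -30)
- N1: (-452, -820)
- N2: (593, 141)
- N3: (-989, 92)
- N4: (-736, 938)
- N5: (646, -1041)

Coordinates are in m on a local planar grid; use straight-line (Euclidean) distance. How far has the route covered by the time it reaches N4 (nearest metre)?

4831 m

Leg distances:
N0→N1: 945.8 m  (cumulative 945.8 m)
N1→N2: 1419.7 m  (cumulative 2365.5 m)
N2→N3: 1582.8 m  (cumulative 3948.2 m)
N3→N4: 883.0 m  (cumulative 4831.3 m)
Cumulative distance at N4 ≈ 4831 m.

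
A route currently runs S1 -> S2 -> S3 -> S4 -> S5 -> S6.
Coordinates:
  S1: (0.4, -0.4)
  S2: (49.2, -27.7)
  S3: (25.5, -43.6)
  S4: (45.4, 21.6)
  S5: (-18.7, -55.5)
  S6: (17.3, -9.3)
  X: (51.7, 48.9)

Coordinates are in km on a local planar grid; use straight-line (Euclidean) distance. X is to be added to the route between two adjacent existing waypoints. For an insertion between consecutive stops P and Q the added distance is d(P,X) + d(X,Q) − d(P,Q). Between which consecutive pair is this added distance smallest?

between S4 and S5

Added distance for inserting X between each consecutive pair:
S1–S2: 91.9 km
S2–S3: 144.2 km
S3–S4: 56.0 km
S4–S5: 53.7 km
S5–S6: 135.0 km
Smallest added distance is 53.7 km, inserting between S4 and S5.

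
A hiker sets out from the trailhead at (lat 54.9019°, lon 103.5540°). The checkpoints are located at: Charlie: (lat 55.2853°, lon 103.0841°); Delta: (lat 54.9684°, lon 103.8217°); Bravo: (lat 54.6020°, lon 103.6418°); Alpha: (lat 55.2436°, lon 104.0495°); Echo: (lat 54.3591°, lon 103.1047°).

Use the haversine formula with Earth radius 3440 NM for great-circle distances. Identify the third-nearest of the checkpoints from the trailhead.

Distance to each, sorted:
Delta: 10.1 NM
Bravo: 18.3 NM
Alpha: 26.7 NM
Charlie: 28.1 NM
Echo: 36.1 NM
The third-nearest is Alpha at 26.7 NM.

Alpha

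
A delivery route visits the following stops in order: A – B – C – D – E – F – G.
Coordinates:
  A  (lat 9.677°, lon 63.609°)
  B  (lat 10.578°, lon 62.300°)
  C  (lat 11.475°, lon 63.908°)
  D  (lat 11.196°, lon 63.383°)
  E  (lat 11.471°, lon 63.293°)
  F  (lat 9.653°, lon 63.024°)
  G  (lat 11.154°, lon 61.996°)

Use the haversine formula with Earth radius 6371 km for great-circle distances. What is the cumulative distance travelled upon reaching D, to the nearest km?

Leg distances:
A→B: 174.8 km  (cumulative 174.8 km)
B→C: 201.9 km  (cumulative 376.7 km)
C→D: 65.1 km  (cumulative 441.8 km)
Cumulative distance at D ≈ 442 km.

442 km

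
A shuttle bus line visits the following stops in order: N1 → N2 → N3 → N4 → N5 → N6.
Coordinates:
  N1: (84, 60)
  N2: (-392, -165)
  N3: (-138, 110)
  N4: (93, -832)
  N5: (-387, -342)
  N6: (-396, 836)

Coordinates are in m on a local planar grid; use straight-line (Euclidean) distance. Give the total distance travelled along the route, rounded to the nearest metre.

3735 m

Leg distances:
N1→N2: 526.5 m  (cumulative 526.5 m)
N2→N3: 374.4 m  (cumulative 900.9 m)
N3→N4: 969.9 m  (cumulative 1870.8 m)
N4→N5: 685.9 m  (cumulative 2556.7 m)
N5→N6: 1178.0 m  (cumulative 3734.7 m)
Total route length ≈ 3735 m.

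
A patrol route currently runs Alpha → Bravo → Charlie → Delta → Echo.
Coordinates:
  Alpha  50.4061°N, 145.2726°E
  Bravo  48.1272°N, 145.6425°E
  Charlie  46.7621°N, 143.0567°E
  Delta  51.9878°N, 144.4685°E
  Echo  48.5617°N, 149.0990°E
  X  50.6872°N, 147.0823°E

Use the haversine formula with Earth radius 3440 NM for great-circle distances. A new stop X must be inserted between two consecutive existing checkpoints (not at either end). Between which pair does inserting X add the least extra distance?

Added distance for inserting X between each consecutive pair:
Alpha–Bravo: 97.1 NM
Bravo–Charlie: 314.9 NM
Charlie–Delta: 91.2 NM
Delta–Echo: 3.4 NM
Smallest added distance is 3.4 NM, inserting between Delta and Echo.

between Delta and Echo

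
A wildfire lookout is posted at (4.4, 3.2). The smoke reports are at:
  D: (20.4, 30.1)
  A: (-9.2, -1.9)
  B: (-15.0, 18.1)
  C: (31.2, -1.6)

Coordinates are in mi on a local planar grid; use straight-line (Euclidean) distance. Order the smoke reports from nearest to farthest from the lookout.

Distance from the lookout at (4.4, 3.2) to each:
A (-9.2, -1.9): 14.5 mi
B (-15.0, 18.1): 24.5 mi
C (31.2, -1.6): 27.2 mi
D (20.4, 30.1): 31.3 mi

A, B, C, D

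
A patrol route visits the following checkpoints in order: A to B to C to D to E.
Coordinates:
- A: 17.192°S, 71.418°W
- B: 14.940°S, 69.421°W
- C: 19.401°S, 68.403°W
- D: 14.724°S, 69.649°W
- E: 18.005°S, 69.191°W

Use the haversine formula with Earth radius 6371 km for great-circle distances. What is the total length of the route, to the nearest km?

1741 km

Leg distances:
A→B: 329.0 km  (cumulative 329.0 km)
B→C: 507.7 km  (cumulative 836.7 km)
C→D: 536.6 km  (cumulative 1373.3 km)
D→E: 368.1 km  (cumulative 1741.4 km)
Total route length ≈ 1741 km.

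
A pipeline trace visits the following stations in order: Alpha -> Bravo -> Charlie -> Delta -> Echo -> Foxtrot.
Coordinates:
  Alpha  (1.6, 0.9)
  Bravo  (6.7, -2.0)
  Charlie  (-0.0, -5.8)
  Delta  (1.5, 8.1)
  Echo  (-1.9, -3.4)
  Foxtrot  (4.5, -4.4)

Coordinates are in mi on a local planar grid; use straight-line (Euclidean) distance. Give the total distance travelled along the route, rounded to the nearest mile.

46 mi

Leg distances:
Alpha→Bravo: 5.9 mi  (cumulative 5.9 mi)
Bravo→Charlie: 7.7 mi  (cumulative 13.6 mi)
Charlie→Delta: 14.0 mi  (cumulative 27.6 mi)
Delta→Echo: 12.0 mi  (cumulative 39.5 mi)
Echo→Foxtrot: 6.5 mi  (cumulative 46.0 mi)
Total route length ≈ 46 mi.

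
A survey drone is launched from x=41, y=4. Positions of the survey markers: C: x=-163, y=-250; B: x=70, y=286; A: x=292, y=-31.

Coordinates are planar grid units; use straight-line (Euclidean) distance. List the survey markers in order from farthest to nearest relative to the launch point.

Computing each straight-line distance from x=41, y=4:
C x=-163, y=-250: 325.8
B x=70, y=286: 283.5
A x=292, y=-31: 253.4

C, B, A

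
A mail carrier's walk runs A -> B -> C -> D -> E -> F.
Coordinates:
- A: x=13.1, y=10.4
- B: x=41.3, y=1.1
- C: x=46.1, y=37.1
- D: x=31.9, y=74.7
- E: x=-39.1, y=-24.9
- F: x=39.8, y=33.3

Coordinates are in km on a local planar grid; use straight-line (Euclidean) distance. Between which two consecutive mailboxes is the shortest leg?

Leg distances:
A→B: 29.7 km
B→C: 36.3 km
C→D: 40.2 km
D→E: 122.3 km
E→F: 98.0 km
The shortest leg is A–B at 29.7 km.

A–B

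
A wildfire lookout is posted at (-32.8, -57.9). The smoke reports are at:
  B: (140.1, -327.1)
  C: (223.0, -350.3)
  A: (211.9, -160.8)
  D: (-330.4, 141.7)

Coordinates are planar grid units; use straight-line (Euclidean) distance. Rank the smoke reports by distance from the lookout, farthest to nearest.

C, D, B, A

Distance from the lookout at (-32.8, -57.9) to each:
C (223.0, -350.3): 388.5
D (-330.4, 141.7): 358.3
B (140.1, -327.1): 319.9
A (211.9, -160.8): 265.5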